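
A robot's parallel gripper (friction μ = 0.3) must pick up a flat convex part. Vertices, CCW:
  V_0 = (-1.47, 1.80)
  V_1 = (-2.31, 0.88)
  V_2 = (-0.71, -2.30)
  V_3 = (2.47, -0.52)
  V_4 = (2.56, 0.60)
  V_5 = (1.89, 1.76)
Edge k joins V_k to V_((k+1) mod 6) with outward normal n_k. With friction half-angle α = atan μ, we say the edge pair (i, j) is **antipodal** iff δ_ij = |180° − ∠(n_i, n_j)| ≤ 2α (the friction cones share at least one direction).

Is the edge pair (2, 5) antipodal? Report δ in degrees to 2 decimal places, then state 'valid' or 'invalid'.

δ = 29.92°, valid

α = atan 0.3 = 16.70°;  2α = 33.40°
edge 2: e_2 = (+3.18, +1.78);  n_2 = (+0.4884, -0.8726)
edge 5: e_5 = (-3.36, +0.04);  n_5 = (+0.0119, +0.9999)
∠(n_2, n_5) = 150.08°
δ = |180° − 150.08°| = 29.92°
29.92° ≤ 2α = 33.40°  →  valid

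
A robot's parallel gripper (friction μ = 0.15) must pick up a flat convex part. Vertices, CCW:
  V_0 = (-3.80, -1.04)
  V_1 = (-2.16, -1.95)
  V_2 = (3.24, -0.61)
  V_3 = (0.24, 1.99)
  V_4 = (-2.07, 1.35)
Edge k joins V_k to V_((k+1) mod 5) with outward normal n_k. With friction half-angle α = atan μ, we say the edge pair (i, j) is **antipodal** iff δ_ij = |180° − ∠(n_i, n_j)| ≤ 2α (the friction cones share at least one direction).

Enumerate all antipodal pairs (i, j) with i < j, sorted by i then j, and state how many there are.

count = 2; pairs: (0,2), (1,3)

α = atan 0.15 = 8.53°;  2α = 17.06°
n_0 = (-0.4852, -0.8744)
n_1 = (+0.2408, -0.9706)
n_2 = (+0.6549, +0.7557)
n_3 = (-0.2670, +0.9637)
n_4 = (-0.8101, +0.5864)
  (0,1): δ = 137.04°  ·
  (0,2): δ = 11.89°  ✓
  (0,3): δ = 44.51°  ·
  (0,4): δ = 83.13°  ·
  (1,2): δ = 54.85°  ·
  (1,3): δ = 1.55°  ✓
  (1,4): δ = 40.16°  ·
  (2,3): δ = 123.60°  ·
  (2,4): δ = 84.98°  ·
  (3,4): δ = 141.38°  ·
antipodal pairs: 2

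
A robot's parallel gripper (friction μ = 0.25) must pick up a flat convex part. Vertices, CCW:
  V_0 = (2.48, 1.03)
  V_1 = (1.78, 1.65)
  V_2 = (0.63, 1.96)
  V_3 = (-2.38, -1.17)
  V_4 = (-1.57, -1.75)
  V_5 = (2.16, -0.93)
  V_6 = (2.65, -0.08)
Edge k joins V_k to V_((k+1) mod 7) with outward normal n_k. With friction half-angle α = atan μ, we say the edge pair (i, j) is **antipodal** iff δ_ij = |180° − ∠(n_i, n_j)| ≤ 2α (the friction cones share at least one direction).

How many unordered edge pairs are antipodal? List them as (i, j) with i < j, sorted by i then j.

count = 4; pairs: (0,3), (1,3), (1,4), (2,5)

α = atan 0.25 = 14.04°;  2α = 28.07°
n_0 = (+0.6630, +0.7486)
n_1 = (+0.2603, +0.9655)
n_2 = (-0.7208, +0.6932)
n_3 = (-0.5822, -0.8131)
n_4 = (+0.2147, -0.9767)
n_5 = (+0.8664, -0.4994)
n_6 = (+0.9885, +0.1514)
  (0,1): δ = 153.55°  ·
  (0,2): δ = 92.35°  ·
  (0,3): δ = 5.93°  ✓
  (0,4): δ = 53.93°  ·
  (0,5): δ = 101.57°  ·
  (0,6): δ = 140.24°  ·
  (1,2): δ = 118.79°  ·
  (1,3): δ = 20.52°  ✓
  (1,4): δ = 27.48°  ✓
  (1,5): δ = 75.12°  ·
  (1,6): δ = 113.79°  ·
  (2,3): δ = 81.72°  ·
  (2,4): δ = 33.72°  ·
  (2,5): δ = 13.92°  ✓
  (2,6): δ = 52.59°  ·
  (3,4): δ = 132.00°  ·
  (3,5): δ = 84.36°  ·
  (3,6): δ = 45.69°  ·
  (4,5): δ = 132.36°  ·
  (4,6): δ = 93.69°  ·
  (5,6): δ = 141.33°  ·
antipodal pairs: 4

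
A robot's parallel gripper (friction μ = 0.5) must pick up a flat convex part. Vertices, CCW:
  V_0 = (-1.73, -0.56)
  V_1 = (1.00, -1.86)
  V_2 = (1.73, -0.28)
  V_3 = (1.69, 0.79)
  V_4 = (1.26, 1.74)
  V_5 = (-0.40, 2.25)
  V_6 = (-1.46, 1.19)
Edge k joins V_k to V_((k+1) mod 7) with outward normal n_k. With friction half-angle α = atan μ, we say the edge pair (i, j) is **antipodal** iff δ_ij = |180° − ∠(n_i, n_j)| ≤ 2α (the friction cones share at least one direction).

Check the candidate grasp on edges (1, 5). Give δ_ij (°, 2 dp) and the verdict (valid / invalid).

δ = 20.20°, valid

α = atan 0.5 = 26.57°;  2α = 53.13°
edge 1: e_1 = (+0.73, +1.58);  n_1 = (+0.9078, -0.4194)
edge 5: e_5 = (-1.06, -1.06);  n_5 = (-0.7071, +0.7071)
∠(n_1, n_5) = 159.80°
δ = |180° − 159.80°| = 20.20°
20.20° ≤ 2α = 53.13°  →  valid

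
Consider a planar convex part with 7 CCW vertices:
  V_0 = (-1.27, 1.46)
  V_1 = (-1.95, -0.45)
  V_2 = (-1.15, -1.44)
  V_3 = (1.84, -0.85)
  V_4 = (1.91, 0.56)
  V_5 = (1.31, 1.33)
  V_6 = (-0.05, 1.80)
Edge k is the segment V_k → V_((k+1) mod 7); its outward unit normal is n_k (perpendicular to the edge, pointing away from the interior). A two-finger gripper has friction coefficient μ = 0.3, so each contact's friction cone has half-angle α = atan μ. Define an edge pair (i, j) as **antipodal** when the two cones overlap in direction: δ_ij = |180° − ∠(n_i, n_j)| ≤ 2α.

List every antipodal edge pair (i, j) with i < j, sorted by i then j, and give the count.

count = 5; pairs: (0,3), (1,4), (1,5), (2,5), (2,6)

α = atan 0.3 = 16.70°;  2α = 33.40°
n_0 = (-0.9421, +0.3354)
n_1 = (-0.7778, -0.6285)
n_2 = (+0.1936, -0.9811)
n_3 = (+0.9988, -0.0496)
n_4 = (+0.7888, +0.6146)
n_5 = (+0.3266, +0.9452)
n_6 = (-0.2685, +0.9633)
  (0,1): δ = 121.46°  ·
  (0,2): δ = 59.24°  ·
  (0,3): δ = 16.75°  ✓
  (0,4): δ = 57.52°  ·
  (0,5): δ = 90.53°  ·
  (0,6): δ = 125.17°  ·
  (1,2): δ = 117.78°  ·
  (1,3): δ = 41.78°  ·
  (1,4): δ = 1.01°  ✓
  (1,5): δ = 31.99°  ✓
  (1,6): δ = 66.63°  ·
  (2,3): δ = 104.00°  ·
  (2,4): δ = 63.24°  ·
  (2,5): δ = 30.23°  ✓
  (2,6): δ = 4.41°  ✓
  (3,4): δ = 139.23°  ·
  (3,5): δ = 106.22°  ·
  (3,6): δ = 71.59°  ·
  (4,5): δ = 146.99°  ·
  (4,6): δ = 112.35°  ·
  (5,6): δ = 145.36°  ·
antipodal pairs: 5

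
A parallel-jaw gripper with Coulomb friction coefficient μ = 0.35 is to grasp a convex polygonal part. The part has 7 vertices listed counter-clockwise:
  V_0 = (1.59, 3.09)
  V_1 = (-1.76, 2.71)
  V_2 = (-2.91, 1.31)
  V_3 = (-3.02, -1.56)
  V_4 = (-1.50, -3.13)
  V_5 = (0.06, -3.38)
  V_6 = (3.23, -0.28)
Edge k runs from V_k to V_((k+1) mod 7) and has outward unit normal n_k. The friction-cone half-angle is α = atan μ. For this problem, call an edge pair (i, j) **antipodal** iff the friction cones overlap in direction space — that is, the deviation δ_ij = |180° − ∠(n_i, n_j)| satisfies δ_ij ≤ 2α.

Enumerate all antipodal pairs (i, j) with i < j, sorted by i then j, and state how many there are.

count = 5; pairs: (0,4), (0,5), (1,5), (2,6), (3,6)

α = atan 0.35 = 19.29°;  2α = 38.58°
n_0 = (-0.1127, +0.9936)
n_1 = (-0.7727, +0.6347)
n_2 = (-0.9993, +0.0383)
n_3 = (-0.7185, -0.6956)
n_4 = (-0.1582, -0.9874)
n_5 = (+0.6992, -0.7150)
n_6 = (+0.8992, +0.4376)
  (0,1): δ = 135.87°  ·
  (0,2): δ = 98.67°  ·
  (0,3): δ = 52.40°  ·
  (0,4): δ = 15.58°  ✓
  (0,5): δ = 37.89°  ✓
  (0,6): δ = 109.48°  ·
  (1,2): δ = 142.79°  ·
  (1,3): δ = 96.53°  ·
  (1,4): δ = 59.70°  ·
  (1,5): δ = 6.24°  ✓
  (1,6): δ = 65.35°  ·
  (2,3): δ = 133.73°  ·
  (2,4): δ = 96.91°  ·
  (2,5): δ = 43.44°  ·
  (2,6): δ = 28.14°  ✓
  (3,4): δ = 143.18°  ·
  (3,5): δ = 89.71°  ·
  (3,6): δ = 18.12°  ✓
  (4,5): δ = 126.54°  ·
  (4,6): δ = 54.95°  ·
  (5,6): δ = 108.41°  ·
antipodal pairs: 5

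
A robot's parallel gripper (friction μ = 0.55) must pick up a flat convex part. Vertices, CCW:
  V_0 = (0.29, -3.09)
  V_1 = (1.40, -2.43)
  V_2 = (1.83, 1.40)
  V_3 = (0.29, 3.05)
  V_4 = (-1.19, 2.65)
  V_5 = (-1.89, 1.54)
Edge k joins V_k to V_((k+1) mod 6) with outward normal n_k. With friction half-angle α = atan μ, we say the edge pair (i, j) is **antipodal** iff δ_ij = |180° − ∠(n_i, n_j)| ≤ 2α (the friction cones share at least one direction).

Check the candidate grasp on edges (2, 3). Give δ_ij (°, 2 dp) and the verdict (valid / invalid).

α = atan 0.55 = 28.81°;  2α = 57.62°
edge 2: e_2 = (-1.54, +1.65);  n_2 = (+0.7311, +0.6823)
edge 3: e_3 = (-1.48, -0.40);  n_3 = (-0.2609, +0.9654)
∠(n_2, n_3) = 62.10°
δ = |180° − 62.10°| = 117.90°
117.90° > 2α = 57.62°  →  invalid

δ = 117.90°, invalid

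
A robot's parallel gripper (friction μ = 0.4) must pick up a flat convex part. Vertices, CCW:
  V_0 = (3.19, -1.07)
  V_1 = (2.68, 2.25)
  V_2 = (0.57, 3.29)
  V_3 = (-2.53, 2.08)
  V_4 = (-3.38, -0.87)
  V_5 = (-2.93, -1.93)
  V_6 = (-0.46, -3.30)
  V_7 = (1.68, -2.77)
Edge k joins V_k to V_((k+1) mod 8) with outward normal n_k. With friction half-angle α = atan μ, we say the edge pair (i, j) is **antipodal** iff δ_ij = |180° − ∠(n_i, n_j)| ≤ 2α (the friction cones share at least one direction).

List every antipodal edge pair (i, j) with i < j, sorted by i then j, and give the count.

α = atan 0.4 = 21.80°;  2α = 43.60°
n_0 = (+0.9884, +0.1518)
n_1 = (+0.4421, +0.8970)
n_2 = (-0.3636, +0.9316)
n_3 = (-0.9609, +0.2769)
n_4 = (-0.9205, -0.3908)
n_5 = (-0.4850, -0.8745)
n_6 = (+0.2404, -0.9707)
n_7 = (+0.7477, -0.6641)
  (0,1): δ = 124.97°  ·
  (0,2): δ = 77.41°  ·
  (0,3): δ = 24.81°  ✓
  (0,4): δ = 14.27°  ✓
  (0,5): δ = 52.25°  ·
  (0,6): δ = 95.18°  ·
  (0,7): δ = 129.65°  ·
  (1,2): δ = 132.44°  ·
  (1,3): δ = 79.84°  ·
  (1,4): δ = 40.76°  ✓
  (1,5): δ = 2.78°  ✓
  (1,6): δ = 40.15°  ✓
  (1,7): δ = 74.63°  ·
  (2,3): δ = 127.40°  ·
  (2,4): δ = 88.32°  ·
  (2,5): δ = 50.34°  ·
  (2,6): δ = 7.41°  ✓
  (2,7): δ = 27.07°  ✓
  (3,4): δ = 140.92°  ·
  (3,5): δ = 102.94°  ·
  (3,6): δ = 60.02°  ·
  (3,7): δ = 25.54°  ✓
  (4,5): δ = 142.02°  ·
  (4,6): δ = 99.09°  ·
  (4,7): δ = 64.62°  ·
  (5,6): δ = 137.07°  ·
  (5,7): δ = 102.60°  ·
  (6,7): δ = 145.52°  ·
antipodal pairs: 8

count = 8; pairs: (0,3), (0,4), (1,4), (1,5), (1,6), (2,6), (2,7), (3,7)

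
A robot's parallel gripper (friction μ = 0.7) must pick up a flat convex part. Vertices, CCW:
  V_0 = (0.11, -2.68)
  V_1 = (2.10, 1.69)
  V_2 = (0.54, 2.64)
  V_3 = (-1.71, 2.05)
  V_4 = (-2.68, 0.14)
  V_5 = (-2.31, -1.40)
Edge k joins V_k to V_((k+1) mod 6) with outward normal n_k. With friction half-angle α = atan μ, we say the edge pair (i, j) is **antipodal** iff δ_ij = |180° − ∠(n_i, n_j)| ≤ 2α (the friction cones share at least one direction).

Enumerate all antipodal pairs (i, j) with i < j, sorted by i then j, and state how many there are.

α = atan 0.7 = 34.99°;  2α = 69.98°
n_0 = (+0.9101, -0.4144)
n_1 = (+0.5201, +0.8541)
n_2 = (-0.2536, +0.9673)
n_3 = (-0.8916, +0.4528)
n_4 = (-0.9723, -0.2336)
n_5 = (-0.4676, -0.8840)
  (0,1): δ = 96.86°  ·
  (0,2): δ = 50.82°  ✓
  (0,3): δ = 2.44°  ✓
  (0,4): δ = 37.99°  ✓
  (0,5): δ = 86.61°  ·
  (1,2): δ = 133.97°  ·
  (1,3): δ = 85.58°  ·
  (1,4): δ = 45.15°  ✓
  (1,5): δ = 3.46°  ✓
  (2,3): δ = 131.62°  ·
  (2,4): δ = 91.18°  ·
  (2,5): δ = 42.57°  ✓
  (3,4): δ = 139.57°  ·
  (3,5): δ = 90.95°  ·
  (4,5): δ = 131.39°  ·
antipodal pairs: 6

count = 6; pairs: (0,2), (0,3), (0,4), (1,4), (1,5), (2,5)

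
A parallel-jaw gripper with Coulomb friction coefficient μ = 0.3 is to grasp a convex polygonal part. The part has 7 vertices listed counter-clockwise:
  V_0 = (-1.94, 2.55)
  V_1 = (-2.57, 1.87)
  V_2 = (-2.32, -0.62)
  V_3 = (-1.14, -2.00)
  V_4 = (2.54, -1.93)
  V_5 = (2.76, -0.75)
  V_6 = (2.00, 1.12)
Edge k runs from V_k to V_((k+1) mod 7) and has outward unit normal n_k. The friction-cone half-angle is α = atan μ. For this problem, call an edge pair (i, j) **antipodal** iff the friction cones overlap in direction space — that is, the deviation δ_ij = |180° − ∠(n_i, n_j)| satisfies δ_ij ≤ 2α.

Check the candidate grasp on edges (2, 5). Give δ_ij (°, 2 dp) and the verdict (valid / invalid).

α = atan 0.3 = 16.70°;  2α = 33.40°
edge 2: e_2 = (+1.18, -1.38);  n_2 = (-0.7600, -0.6499)
edge 5: e_5 = (-0.76, +1.87);  n_5 = (+0.9264, +0.3765)
∠(n_2, n_5) = 161.58°
δ = |180° − 161.58°| = 18.42°
18.42° ≤ 2α = 33.40°  →  valid

δ = 18.42°, valid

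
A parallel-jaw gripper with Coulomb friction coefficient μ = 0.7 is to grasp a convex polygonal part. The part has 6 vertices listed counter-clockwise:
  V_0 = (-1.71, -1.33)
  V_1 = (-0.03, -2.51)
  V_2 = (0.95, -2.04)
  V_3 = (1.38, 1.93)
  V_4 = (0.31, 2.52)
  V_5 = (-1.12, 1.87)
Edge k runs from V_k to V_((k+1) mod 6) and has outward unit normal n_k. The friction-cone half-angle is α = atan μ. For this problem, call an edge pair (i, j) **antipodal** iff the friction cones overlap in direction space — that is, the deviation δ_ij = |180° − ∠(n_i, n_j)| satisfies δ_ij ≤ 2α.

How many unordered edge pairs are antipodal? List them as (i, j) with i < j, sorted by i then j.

α = atan 0.7 = 34.99°;  2α = 69.98°
n_0 = (-0.5748, -0.8183)
n_1 = (+0.4324, -0.9017)
n_2 = (+0.9942, -0.1077)
n_3 = (+0.4829, +0.8757)
n_4 = (-0.4138, +0.9104)
n_5 = (-0.9834, +0.1813)
  (0,1): δ = 119.29°  ·
  (0,2): δ = 61.10°  ✓
  (0,3): δ = 6.21°  ✓
  (0,4): δ = 59.53°  ✓
  (0,5): δ = 114.64°  ·
  (1,2): δ = 121.80°  ·
  (1,3): δ = 54.49°  ✓
  (1,4): δ = 1.18°  ✓
  (1,5): δ = 53.93°  ✓
  (2,3): δ = 112.69°  ·
  (2,4): δ = 59.37°  ✓
  (2,5): δ = 4.26°  ✓
  (3,4): δ = 126.68°  ·
  (3,5): δ = 71.57°  ·
  (4,5): δ = 124.89°  ·
antipodal pairs: 8

count = 8; pairs: (0,2), (0,3), (0,4), (1,3), (1,4), (1,5), (2,4), (2,5)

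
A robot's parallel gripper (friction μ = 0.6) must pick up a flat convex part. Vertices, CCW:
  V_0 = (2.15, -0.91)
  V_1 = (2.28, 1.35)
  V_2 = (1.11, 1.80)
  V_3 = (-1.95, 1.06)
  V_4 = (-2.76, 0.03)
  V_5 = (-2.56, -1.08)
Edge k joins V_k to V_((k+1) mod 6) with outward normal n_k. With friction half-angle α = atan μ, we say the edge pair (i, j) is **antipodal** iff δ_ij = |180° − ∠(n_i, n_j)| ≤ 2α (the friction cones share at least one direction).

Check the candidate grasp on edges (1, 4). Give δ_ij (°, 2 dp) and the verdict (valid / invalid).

α = atan 0.6 = 30.96°;  2α = 61.93°
edge 1: e_1 = (-1.17, +0.45);  n_1 = (+0.3590, +0.9333)
edge 4: e_4 = (+0.20, -1.11);  n_4 = (-0.9842, -0.1773)
∠(n_1, n_4) = 121.25°
δ = |180° − 121.25°| = 58.75°
58.75° ≤ 2α = 61.93°  →  valid

δ = 58.75°, valid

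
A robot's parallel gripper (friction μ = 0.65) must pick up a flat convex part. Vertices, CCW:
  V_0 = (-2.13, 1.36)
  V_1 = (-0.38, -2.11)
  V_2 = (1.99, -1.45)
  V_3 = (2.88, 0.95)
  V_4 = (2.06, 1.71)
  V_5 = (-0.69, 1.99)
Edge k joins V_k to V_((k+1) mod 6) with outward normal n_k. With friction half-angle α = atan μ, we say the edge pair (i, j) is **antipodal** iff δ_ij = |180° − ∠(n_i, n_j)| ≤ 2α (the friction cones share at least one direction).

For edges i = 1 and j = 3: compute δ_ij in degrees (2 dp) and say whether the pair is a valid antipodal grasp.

α = atan 0.65 = 33.02°;  2α = 66.05°
edge 1: e_1 = (+2.37, +0.66);  n_1 = (+0.2683, -0.9633)
edge 3: e_3 = (-0.82, +0.76);  n_3 = (+0.6798, +0.7334)
∠(n_1, n_3) = 121.61°
δ = |180° − 121.61°| = 58.39°
58.39° ≤ 2α = 66.05°  →  valid

δ = 58.39°, valid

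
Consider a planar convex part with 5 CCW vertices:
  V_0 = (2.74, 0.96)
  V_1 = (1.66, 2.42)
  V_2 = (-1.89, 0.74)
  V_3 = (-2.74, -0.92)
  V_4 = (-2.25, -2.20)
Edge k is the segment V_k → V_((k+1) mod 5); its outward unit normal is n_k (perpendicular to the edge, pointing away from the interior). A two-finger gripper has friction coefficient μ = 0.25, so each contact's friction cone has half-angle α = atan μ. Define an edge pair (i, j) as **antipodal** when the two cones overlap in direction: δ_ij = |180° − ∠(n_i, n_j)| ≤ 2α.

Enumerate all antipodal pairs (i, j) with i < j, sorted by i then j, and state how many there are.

count = 2; pairs: (0,3), (1,4)

α = atan 0.25 = 14.04°;  2α = 28.07°
n_0 = (+0.8039, +0.5947)
n_1 = (-0.4278, +0.9039)
n_2 = (-0.8901, +0.4558)
n_3 = (-0.9339, -0.3575)
n_4 = (+0.5350, -0.8448)
  (0,1): δ = 101.17°  ·
  (0,2): δ = 63.61°  ·
  (0,3): δ = 15.54°  ✓
  (0,4): δ = 85.85°  ·
  (1,2): δ = 142.44°  ·
  (1,3): δ = 94.38°  ·
  (1,4): δ = 7.02°  ✓
  (2,3): δ = 131.94°  ·
  (2,4): δ = 30.54°  ·
  (3,4): δ = 78.60°  ·
antipodal pairs: 2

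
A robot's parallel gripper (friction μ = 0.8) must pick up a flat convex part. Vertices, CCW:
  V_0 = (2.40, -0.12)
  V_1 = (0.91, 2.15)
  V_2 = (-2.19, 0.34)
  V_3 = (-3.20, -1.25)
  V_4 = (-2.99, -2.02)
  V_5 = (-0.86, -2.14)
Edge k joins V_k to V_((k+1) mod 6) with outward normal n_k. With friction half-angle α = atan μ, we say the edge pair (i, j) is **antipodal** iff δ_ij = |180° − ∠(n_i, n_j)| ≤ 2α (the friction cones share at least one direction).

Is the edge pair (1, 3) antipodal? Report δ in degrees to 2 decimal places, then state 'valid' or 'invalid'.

δ = 105.02°, invalid

α = atan 0.8 = 38.66°;  2α = 77.32°
edge 1: e_1 = (-3.10, -1.81);  n_1 = (-0.5042, +0.8636)
edge 3: e_3 = (+0.21, -0.77);  n_3 = (-0.9648, -0.2631)
∠(n_1, n_3) = 74.98°
δ = |180° − 74.98°| = 105.02°
105.02° > 2α = 77.32°  →  invalid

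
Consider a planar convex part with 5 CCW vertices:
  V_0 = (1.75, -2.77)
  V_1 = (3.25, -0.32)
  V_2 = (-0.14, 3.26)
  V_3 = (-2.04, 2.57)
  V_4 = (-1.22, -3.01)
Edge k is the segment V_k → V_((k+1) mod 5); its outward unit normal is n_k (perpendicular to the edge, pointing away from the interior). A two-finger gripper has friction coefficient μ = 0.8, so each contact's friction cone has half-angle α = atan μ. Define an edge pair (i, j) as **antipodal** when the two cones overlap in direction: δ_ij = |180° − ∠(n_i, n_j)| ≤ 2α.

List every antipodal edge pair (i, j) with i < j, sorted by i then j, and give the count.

α = atan 0.8 = 38.66°;  2α = 77.32°
n_0 = (+0.8529, -0.5222)
n_1 = (+0.7261, +0.6876)
n_2 = (-0.3413, +0.9399)
n_3 = (-0.9894, -0.1454)
n_4 = (+0.0805, -0.9968)
  (0,1): δ = 105.08°  ·
  (0,2): δ = 38.56°  ✓
  (0,3): δ = 39.84°  ✓
  (0,4): δ = 126.10°  ·
  (1,2): δ = 113.48°  ·
  (1,3): δ = 35.08°  ✓
  (1,4): δ = 51.18°  ✓
  (2,3): δ = 101.60°  ·
  (2,4): δ = 15.34°  ✓
  (3,4): δ = 93.74°  ·
antipodal pairs: 5

count = 5; pairs: (0,2), (0,3), (1,3), (1,4), (2,4)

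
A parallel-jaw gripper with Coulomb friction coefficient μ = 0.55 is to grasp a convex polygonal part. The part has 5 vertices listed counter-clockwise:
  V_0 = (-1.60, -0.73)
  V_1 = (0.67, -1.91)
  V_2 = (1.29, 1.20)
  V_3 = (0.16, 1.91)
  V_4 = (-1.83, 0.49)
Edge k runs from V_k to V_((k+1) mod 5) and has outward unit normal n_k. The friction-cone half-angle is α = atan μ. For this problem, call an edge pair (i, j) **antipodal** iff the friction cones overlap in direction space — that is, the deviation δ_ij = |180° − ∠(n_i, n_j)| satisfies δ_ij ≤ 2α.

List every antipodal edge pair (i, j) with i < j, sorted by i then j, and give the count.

count = 4; pairs: (0,2), (1,3), (1,4), (2,4)

α = atan 0.55 = 28.81°;  2α = 57.62°
n_0 = (-0.4612, -0.8873)
n_1 = (+0.9807, -0.1955)
n_2 = (+0.5320, +0.8467)
n_3 = (-0.5809, +0.8140)
n_4 = (-0.9827, -0.1853)
  (0,1): δ = 73.81°  ·
  (0,2): δ = 4.68°  ✓
  (0,3): δ = 62.98°  ·
  (0,4): δ = 128.14°  ·
  (1,2): δ = 110.87°  ·
  (1,3): δ = 43.22°  ✓
  (1,4): δ = 21.95°  ✓
  (2,3): δ = 112.35°  ·
  (2,4): δ = 47.18°  ✓
  (3,4): δ = 114.83°  ·
antipodal pairs: 4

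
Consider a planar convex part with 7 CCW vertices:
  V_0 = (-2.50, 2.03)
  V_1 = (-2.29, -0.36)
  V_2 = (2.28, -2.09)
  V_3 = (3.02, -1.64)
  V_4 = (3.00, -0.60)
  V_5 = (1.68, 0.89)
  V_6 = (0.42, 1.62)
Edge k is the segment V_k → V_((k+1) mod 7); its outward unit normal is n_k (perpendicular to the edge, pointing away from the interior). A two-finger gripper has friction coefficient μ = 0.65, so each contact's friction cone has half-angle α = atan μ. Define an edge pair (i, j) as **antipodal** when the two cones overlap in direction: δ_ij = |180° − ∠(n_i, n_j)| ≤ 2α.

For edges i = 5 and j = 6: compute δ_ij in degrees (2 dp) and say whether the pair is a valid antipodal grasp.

δ = 157.91°, invalid

α = atan 0.65 = 33.02°;  2α = 66.05°
edge 5: e_5 = (-1.26, +0.73);  n_5 = (+0.5013, +0.8653)
edge 6: e_6 = (-2.92, +0.41);  n_6 = (+0.1390, +0.9903)
∠(n_5, n_6) = 22.09°
δ = |180° − 22.09°| = 157.91°
157.91° > 2α = 66.05°  →  invalid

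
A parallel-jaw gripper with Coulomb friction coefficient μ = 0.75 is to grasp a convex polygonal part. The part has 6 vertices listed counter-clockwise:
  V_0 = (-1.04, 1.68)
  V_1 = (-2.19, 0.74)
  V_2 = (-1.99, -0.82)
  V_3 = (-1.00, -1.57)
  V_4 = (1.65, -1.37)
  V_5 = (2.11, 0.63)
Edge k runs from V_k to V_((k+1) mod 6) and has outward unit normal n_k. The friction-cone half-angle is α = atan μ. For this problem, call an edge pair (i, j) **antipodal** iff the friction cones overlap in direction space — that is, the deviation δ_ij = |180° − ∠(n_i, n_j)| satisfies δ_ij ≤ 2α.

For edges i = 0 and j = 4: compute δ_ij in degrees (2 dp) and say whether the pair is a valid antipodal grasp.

δ = 37.78°, valid

α = atan 0.75 = 36.87°;  2α = 73.74°
edge 0: e_0 = (-1.15, -0.94);  n_0 = (-0.6329, +0.7743)
edge 4: e_4 = (+0.46, +2.00);  n_4 = (+0.9746, -0.2241)
∠(n_0, n_4) = 142.22°
δ = |180° − 142.22°| = 37.78°
37.78° ≤ 2α = 73.74°  →  valid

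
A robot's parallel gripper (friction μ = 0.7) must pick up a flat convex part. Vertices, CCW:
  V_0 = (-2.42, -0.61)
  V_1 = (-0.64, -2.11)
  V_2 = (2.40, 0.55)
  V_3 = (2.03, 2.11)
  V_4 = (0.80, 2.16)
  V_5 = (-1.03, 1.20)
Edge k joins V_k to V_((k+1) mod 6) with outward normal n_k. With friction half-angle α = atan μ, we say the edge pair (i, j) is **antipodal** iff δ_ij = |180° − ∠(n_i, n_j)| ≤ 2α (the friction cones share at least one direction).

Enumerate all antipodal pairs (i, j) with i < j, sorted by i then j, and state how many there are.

count = 7; pairs: (0,2), (0,3), (0,4), (1,3), (1,4), (1,5), (2,5)

α = atan 0.7 = 34.99°;  2α = 69.98°
n_0 = (-0.6444, -0.7647)
n_1 = (+0.6585, -0.7526)
n_2 = (+0.9730, +0.2308)
n_3 = (+0.0406, +0.9992)
n_4 = (-0.4645, +0.8855)
n_5 = (-0.7931, +0.6091)
  (0,1): δ = 98.69°  ·
  (0,2): δ = 36.54°  ✓
  (0,3): δ = 37.79°  ✓
  (0,4): δ = 67.80°  ✓
  (0,5): δ = 92.60°  ·
  (1,2): δ = 117.84°  ·
  (1,3): δ = 43.51°  ✓
  (1,4): δ = 13.50°  ✓
  (1,5): δ = 11.29°  ✓
  (2,3): δ = 105.67°  ·
  (2,4): δ = 75.66°  ·
  (2,5): δ = 50.87°  ✓
  (3,4): δ = 149.99°  ·
  (3,5): δ = 125.19°  ·
  (4,5): δ = 155.20°  ·
antipodal pairs: 7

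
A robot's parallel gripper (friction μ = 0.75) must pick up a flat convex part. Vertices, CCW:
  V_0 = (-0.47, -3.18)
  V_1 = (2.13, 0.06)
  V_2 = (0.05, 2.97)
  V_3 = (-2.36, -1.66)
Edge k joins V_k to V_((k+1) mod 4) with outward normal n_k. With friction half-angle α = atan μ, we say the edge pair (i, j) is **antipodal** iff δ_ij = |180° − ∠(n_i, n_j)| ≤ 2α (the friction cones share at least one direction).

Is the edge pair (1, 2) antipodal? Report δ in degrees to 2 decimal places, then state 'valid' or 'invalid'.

α = atan 0.75 = 36.87°;  2α = 73.74°
edge 1: e_1 = (-2.08, +2.91);  n_1 = (+0.8135, +0.5815)
edge 2: e_2 = (-2.41, -4.63);  n_2 = (-0.8870, +0.4617)
∠(n_1, n_2) = 116.95°
δ = |180° − 116.95°| = 63.05°
63.05° ≤ 2α = 73.74°  →  valid

δ = 63.05°, valid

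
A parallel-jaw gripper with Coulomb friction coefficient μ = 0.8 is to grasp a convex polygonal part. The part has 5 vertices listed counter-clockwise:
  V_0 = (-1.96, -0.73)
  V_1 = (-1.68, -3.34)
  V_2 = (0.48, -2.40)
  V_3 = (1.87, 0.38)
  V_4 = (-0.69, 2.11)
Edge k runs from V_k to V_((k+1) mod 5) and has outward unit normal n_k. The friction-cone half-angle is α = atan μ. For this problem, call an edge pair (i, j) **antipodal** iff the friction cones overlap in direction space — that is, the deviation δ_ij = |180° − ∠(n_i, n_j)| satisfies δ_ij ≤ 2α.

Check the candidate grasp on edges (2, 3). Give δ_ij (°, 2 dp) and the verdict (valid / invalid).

δ = 97.49°, invalid

α = atan 0.8 = 38.66°;  2α = 77.32°
edge 2: e_2 = (+1.39, +2.78);  n_2 = (+0.8944, -0.4472)
edge 3: e_3 = (-2.56, +1.73);  n_3 = (+0.5599, +0.8285)
∠(n_2, n_3) = 82.51°
δ = |180° − 82.51°| = 97.49°
97.49° > 2α = 77.32°  →  invalid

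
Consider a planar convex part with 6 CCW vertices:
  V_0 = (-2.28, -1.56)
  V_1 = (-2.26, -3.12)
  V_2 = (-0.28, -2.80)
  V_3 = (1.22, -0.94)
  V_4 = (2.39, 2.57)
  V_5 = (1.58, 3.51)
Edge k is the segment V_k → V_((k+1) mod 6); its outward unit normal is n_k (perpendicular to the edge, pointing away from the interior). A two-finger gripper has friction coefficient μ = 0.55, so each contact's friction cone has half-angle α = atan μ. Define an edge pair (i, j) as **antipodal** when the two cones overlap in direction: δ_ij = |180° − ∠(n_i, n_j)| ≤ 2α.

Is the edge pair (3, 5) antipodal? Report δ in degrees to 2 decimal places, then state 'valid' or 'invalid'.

α = atan 0.55 = 28.81°;  2α = 57.62°
edge 3: e_3 = (+1.17, +3.51);  n_3 = (+0.9487, -0.3162)
edge 5: e_5 = (-3.86, -5.07);  n_5 = (-0.7956, +0.6058)
∠(n_3, n_5) = 161.15°
δ = |180° − 161.15°| = 18.85°
18.85° ≤ 2α = 57.62°  →  valid

δ = 18.85°, valid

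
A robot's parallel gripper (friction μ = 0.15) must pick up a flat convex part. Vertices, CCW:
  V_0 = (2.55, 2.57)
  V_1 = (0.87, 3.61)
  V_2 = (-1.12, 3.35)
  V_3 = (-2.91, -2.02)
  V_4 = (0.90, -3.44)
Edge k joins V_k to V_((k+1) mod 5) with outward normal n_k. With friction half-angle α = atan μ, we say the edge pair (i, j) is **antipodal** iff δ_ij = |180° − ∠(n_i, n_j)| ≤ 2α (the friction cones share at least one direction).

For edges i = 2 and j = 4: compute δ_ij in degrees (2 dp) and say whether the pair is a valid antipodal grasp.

α = atan 0.15 = 8.53°;  2α = 17.06°
edge 2: e_2 = (-1.79, -5.37);  n_2 = (-0.9487, +0.3162)
edge 4: e_4 = (+1.65, +6.01);  n_4 = (+0.9643, -0.2647)
∠(n_2, n_4) = 176.92°
δ = |180° − 176.92°| = 3.08°
3.08° ≤ 2α = 17.06°  →  valid

δ = 3.08°, valid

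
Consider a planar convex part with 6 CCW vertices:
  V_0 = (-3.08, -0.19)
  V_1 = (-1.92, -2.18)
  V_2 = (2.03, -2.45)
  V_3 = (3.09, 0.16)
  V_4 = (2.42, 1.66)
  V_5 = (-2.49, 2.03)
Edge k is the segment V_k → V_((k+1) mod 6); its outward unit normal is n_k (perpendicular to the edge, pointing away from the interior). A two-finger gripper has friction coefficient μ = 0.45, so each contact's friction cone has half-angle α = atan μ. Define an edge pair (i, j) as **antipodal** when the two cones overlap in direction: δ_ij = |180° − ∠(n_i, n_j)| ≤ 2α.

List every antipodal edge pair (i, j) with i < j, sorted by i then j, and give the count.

α = atan 0.45 = 24.23°;  2α = 48.46°
n_0 = (-0.8639, -0.5036)
n_1 = (-0.0682, -0.9977)
n_2 = (+0.9265, -0.3763)
n_3 = (+0.9131, +0.4078)
n_4 = (+0.0751, +0.9972)
n_5 = (-0.9665, +0.2568)
  (0,1): δ = 124.15°  ·
  (0,2): δ = 52.34°  ·
  (0,3): δ = 6.17°  ✓
  (0,4): δ = 55.45°  ·
  (0,5): δ = 134.88°  ·
  (1,2): δ = 108.19°  ·
  (1,3): δ = 62.02°  ·
  (1,4): δ = 0.40°  ✓
  (1,5): δ = 79.03°  ·
  (2,3): δ = 133.83°  ·
  (2,4): δ = 72.21°  ·
  (2,5): δ = 7.22°  ✓
  (3,4): δ = 118.38°  ·
  (3,5): δ = 38.95°  ✓
  (4,5): δ = 100.57°  ·
antipodal pairs: 4

count = 4; pairs: (0,3), (1,4), (2,5), (3,5)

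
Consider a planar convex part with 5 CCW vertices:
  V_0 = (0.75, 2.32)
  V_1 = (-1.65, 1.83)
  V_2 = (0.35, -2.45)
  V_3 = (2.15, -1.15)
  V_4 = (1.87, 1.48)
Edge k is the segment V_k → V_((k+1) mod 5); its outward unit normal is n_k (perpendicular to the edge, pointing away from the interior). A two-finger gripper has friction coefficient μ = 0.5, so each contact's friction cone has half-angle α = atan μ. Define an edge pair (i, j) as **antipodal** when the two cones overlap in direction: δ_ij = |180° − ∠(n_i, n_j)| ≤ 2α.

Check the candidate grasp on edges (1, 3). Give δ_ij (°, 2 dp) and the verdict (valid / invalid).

α = atan 0.5 = 26.57°;  2α = 53.13°
edge 1: e_1 = (+2.00, -4.28);  n_1 = (-0.9060, -0.4233)
edge 3: e_3 = (-0.28, +2.63);  n_3 = (+0.9944, +0.1059)
∠(n_1, n_3) = 161.03°
δ = |180° − 161.03°| = 18.97°
18.97° ≤ 2α = 53.13°  →  valid

δ = 18.97°, valid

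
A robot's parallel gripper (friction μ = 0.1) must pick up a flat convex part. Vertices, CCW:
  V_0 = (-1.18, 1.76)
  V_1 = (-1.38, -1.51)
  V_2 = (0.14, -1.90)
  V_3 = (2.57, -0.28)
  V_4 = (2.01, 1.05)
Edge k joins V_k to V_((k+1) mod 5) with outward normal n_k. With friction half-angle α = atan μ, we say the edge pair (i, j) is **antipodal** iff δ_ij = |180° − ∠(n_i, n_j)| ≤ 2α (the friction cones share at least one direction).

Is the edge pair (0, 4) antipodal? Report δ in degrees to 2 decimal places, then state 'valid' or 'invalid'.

α = atan 0.1 = 5.71°;  2α = 11.42°
edge 0: e_0 = (-0.20, -3.27);  n_0 = (-0.9981, +0.0610)
edge 4: e_4 = (-3.19, +0.71);  n_4 = (+0.2173, +0.9761)
∠(n_0, n_4) = 99.05°
δ = |180° − 99.05°| = 80.95°
80.95° > 2α = 11.42°  →  invalid

δ = 80.95°, invalid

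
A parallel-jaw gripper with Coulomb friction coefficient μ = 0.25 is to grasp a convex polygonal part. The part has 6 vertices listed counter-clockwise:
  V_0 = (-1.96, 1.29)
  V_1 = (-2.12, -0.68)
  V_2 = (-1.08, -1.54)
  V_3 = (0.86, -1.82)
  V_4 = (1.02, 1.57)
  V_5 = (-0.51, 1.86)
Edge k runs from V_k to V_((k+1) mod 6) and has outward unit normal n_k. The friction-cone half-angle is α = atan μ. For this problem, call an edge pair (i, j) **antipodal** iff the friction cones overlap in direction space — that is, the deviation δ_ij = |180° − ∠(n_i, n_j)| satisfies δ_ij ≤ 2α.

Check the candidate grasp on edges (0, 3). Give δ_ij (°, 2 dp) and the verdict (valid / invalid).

δ = 1.94°, valid

α = atan 0.25 = 14.04°;  2α = 28.07°
edge 0: e_0 = (-0.16, -1.97);  n_0 = (-0.9967, +0.0810)
edge 3: e_3 = (+0.16, +3.39);  n_3 = (+0.9989, -0.0471)
∠(n_0, n_3) = 178.06°
δ = |180° − 178.06°| = 1.94°
1.94° ≤ 2α = 28.07°  →  valid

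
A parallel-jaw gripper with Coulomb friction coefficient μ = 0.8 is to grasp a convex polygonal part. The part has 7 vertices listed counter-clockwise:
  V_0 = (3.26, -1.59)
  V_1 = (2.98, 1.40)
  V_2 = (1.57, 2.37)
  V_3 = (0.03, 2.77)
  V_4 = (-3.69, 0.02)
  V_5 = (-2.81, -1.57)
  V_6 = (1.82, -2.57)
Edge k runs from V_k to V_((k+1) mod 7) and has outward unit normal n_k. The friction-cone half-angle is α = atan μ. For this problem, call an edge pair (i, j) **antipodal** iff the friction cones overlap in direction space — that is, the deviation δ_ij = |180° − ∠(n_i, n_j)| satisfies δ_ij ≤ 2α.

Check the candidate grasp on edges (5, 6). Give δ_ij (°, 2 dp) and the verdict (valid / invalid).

α = atan 0.8 = 38.66°;  2α = 77.32°
edge 5: e_5 = (+4.63, -1.00);  n_5 = (-0.2111, -0.9775)
edge 6: e_6 = (+1.44, +0.98);  n_6 = (+0.5626, -0.8267)
∠(n_5, n_6) = 46.43°
δ = |180° − 46.43°| = 133.57°
133.57° > 2α = 77.32°  →  invalid

δ = 133.57°, invalid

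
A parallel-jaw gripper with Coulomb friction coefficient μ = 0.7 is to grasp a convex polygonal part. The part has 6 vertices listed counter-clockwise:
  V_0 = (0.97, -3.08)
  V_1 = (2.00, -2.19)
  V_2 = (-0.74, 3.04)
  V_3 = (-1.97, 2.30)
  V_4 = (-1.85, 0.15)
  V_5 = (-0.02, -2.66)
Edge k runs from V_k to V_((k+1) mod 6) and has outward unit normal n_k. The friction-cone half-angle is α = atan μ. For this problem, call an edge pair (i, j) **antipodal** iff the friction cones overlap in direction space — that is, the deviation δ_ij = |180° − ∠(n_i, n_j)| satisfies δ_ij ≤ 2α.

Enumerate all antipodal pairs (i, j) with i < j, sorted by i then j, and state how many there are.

count = 6; pairs: (0,2), (0,3), (1,3), (1,4), (1,5), (2,5)

α = atan 0.7 = 34.99°;  2α = 69.98°
n_0 = (+0.6538, -0.7567)
n_1 = (+0.8858, +0.4641)
n_2 = (-0.5155, +0.8569)
n_3 = (-0.9984, -0.0557)
n_4 = (-0.8380, -0.5457)
n_5 = (-0.3905, -0.9206)
  (0,1): δ = 103.18°  ·
  (0,2): δ = 9.80°  ✓
  (0,3): δ = 52.37°  ✓
  (0,4): δ = 82.24°  ·
  (0,5): δ = 116.18°  ·
  (1,2): δ = 86.62°  ·
  (1,3): δ = 24.46°  ✓
  (1,4): δ = 5.42°  ✓
  (1,5): δ = 39.36°  ✓
  (2,3): δ = 117.84°  ·
  (2,4): δ = 87.96°  ·
  (2,5): δ = 54.02°  ✓
  (3,4): δ = 150.12°  ·
  (3,5): δ = 116.18°  ·
  (4,5): δ = 146.06°  ·
antipodal pairs: 6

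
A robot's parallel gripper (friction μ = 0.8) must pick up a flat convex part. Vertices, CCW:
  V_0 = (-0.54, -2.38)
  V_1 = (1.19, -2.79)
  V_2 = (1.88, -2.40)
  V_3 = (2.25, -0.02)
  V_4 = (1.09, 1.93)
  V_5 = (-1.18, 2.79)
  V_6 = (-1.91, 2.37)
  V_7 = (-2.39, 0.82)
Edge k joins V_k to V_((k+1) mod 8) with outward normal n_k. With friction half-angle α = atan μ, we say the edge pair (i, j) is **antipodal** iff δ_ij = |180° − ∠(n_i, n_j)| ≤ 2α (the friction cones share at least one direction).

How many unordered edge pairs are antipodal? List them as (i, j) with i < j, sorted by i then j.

α = atan 0.8 = 38.66°;  2α = 77.32°
n_0 = (-0.2306, -0.9730)
n_1 = (+0.4921, -0.8706)
n_2 = (+0.9881, -0.1536)
n_3 = (+0.8594, +0.5113)
n_4 = (+0.3543, +0.9351)
n_5 = (-0.4987, +0.8668)
n_6 = (-0.9552, +0.2958)
n_7 = (-0.8657, -0.5005)
  (0,1): δ = 137.19°  ·
  (0,2): δ = 85.50°  ·
  (0,3): δ = 45.92°  ✓
  (0,4): δ = 7.42°  ✓
  (0,5): δ = 43.25°  ✓
  (0,6): δ = 86.13°  ·
  (0,7): δ = 133.37°  ·
  (1,2): δ = 128.31°  ·
  (1,3): δ = 88.73°  ·
  (1,4): δ = 50.23°  ✓
  (1,5): δ = 0.44°  ✓
  (1,6): δ = 43.32°  ✓
  (1,7): δ = 90.56°  ·
  (2,3): δ = 140.42°  ·
  (2,4): δ = 101.91°  ·
  (2,5): δ = 51.25°  ✓
  (2,6): δ = 8.37°  ✓
  (2,7): δ = 38.87°  ✓
  (3,4): δ = 141.50°  ·
  (3,5): δ = 90.83°  ·
  (3,6): δ = 47.95°  ✓
  (3,7): δ = 0.71°  ✓
  (4,5): δ = 129.34°  ·
  (4,6): δ = 86.46°  ·
  (4,7): δ = 39.22°  ✓
  (5,6): δ = 137.12°  ·
  (5,7): δ = 89.88°  ·
  (6,7): δ = 132.76°  ·
antipodal pairs: 12

count = 12; pairs: (0,3), (0,4), (0,5), (1,4), (1,5), (1,6), (2,5), (2,6), (2,7), (3,6), (3,7), (4,7)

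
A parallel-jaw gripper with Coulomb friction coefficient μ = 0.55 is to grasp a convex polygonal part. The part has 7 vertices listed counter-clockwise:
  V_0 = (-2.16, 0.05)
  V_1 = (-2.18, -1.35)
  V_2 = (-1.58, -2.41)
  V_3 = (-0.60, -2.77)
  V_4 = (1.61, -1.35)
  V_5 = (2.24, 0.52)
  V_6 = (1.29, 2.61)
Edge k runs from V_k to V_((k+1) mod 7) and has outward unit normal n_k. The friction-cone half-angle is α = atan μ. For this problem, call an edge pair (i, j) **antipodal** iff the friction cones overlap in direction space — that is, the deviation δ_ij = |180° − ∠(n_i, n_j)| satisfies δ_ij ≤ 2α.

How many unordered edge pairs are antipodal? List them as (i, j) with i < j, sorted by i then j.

α = atan 0.55 = 28.81°;  2α = 57.62°
n_0 = (-0.9999, +0.0143)
n_1 = (-0.8703, -0.4926)
n_2 = (-0.3448, -0.9387)
n_3 = (+0.5406, -0.8413)
n_4 = (+0.9477, -0.3193)
n_5 = (+0.9104, +0.4138)
n_6 = (-0.5959, +0.8031)
  (0,1): δ = 149.67°  ·
  (0,2): δ = 109.35°  ·
  (0,3): δ = 56.46°  ✓
  (0,4): δ = 17.80°  ✓
  (0,5): δ = 25.26°  ✓
  (0,6): δ = 127.39°  ·
  (1,2): δ = 139.68°  ·
  (1,3): δ = 86.79°  ·
  (1,4): δ = 48.13°  ✓
  (1,5): δ = 5.07°  ✓
  (1,6): δ = 97.06°  ·
  (2,3): δ = 127.11°  ·
  (2,4): δ = 88.45°  ·
  (2,5): δ = 45.39°  ✓
  (2,6): δ = 56.75°  ✓
  (3,4): δ = 141.34°  ·
  (3,5): δ = 98.28°  ·
  (3,6): δ = 3.85°  ✓
  (4,5): δ = 136.94°  ·
  (4,6): δ = 34.80°  ✓
  (5,6): δ = 77.87°  ·
antipodal pairs: 9

count = 9; pairs: (0,3), (0,4), (0,5), (1,4), (1,5), (2,5), (2,6), (3,6), (4,6)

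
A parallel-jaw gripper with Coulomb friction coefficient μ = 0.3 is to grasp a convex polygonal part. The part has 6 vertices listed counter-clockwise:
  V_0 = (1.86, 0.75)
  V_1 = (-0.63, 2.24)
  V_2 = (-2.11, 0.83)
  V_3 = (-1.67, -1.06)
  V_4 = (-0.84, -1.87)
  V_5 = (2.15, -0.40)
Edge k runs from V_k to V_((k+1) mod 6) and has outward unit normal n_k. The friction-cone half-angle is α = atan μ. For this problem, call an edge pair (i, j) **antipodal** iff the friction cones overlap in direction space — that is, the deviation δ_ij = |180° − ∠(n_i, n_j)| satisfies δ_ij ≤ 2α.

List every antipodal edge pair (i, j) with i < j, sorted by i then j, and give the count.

count = 4; pairs: (0,3), (1,4), (2,5), (3,5)

α = atan 0.3 = 16.70°;  2α = 33.40°
n_0 = (+0.5135, +0.8581)
n_1 = (-0.6898, +0.7240)
n_2 = (-0.9740, -0.2267)
n_3 = (-0.6984, -0.7157)
n_4 = (+0.4412, -0.8974)
n_5 = (+0.9696, +0.2445)
  (0,1): δ = 105.49°  ·
  (0,2): δ = 46.00°  ·
  (0,3): δ = 13.41°  ✓
  (0,4): δ = 57.08°  ·
  (0,5): δ = 135.05°  ·
  (1,2): δ = 120.51°  ·
  (1,3): δ = 87.91°  ·
  (1,4): δ = 17.43°  ✓
  (1,5): δ = 60.54°  ·
  (2,3): δ = 147.41°  ·
  (2,4): δ = 76.92°  ·
  (2,5): δ = 1.05°  ✓
  (3,4): δ = 109.52°  ·
  (3,5): δ = 31.55°  ✓
  (4,5): δ = 102.03°  ·
antipodal pairs: 4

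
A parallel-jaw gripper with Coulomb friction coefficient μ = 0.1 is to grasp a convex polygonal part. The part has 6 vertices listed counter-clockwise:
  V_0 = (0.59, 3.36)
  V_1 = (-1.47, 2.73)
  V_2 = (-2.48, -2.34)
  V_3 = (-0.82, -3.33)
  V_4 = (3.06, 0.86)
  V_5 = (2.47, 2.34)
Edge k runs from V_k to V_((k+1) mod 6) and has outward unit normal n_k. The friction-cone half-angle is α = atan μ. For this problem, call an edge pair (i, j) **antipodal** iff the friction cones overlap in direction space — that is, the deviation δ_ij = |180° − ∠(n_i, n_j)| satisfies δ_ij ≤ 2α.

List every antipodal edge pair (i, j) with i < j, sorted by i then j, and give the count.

α = atan 0.1 = 5.71°;  2α = 11.42°
n_0 = (-0.2925, +0.9563)
n_1 = (-0.9807, +0.1954)
n_2 = (-0.5122, -0.8589)
n_3 = (+0.7337, -0.6794)
n_4 = (+0.9289, +0.3703)
n_5 = (+0.4769, +0.8790)
  (0,1): δ = 118.27°  ·
  (0,2): δ = 47.82°  ·
  (0,3): δ = 30.19°  ·
  (0,4): δ = 94.73°  ·
  (0,5): δ = 134.51°  ·
  (1,2): δ = 109.54°  ·
  (1,3): δ = 31.53°  ·
  (1,4): δ = 33.00°  ·
  (1,5): δ = 72.78°  ·
  (2,3): δ = 101.99°  ·
  (2,4): δ = 37.45°  ·
  (2,5): δ = 2.33°  ✓
  (3,4): δ = 115.47°  ·
  (3,5): δ = 75.68°  ·
  (4,5): δ = 140.22°  ·
antipodal pairs: 1

count = 1; pairs: (2,5)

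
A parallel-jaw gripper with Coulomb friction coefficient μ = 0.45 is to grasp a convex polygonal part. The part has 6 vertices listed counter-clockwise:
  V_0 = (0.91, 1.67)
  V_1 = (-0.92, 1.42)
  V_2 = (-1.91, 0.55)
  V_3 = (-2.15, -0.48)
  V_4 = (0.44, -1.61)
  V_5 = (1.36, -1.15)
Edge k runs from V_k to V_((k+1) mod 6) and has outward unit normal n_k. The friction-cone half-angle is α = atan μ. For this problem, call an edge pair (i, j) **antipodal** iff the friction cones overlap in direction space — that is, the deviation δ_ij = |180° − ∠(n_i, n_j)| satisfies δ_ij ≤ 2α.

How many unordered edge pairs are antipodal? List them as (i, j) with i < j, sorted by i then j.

count = 4; pairs: (0,3), (0,4), (1,4), (2,5)

α = atan 0.45 = 24.23°;  2α = 48.46°
n_0 = (-0.1354, +0.9908)
n_1 = (-0.6601, +0.7512)
n_2 = (-0.9739, +0.2269)
n_3 = (-0.3999, -0.9166)
n_4 = (+0.4472, -0.8944)
n_5 = (+0.9875, +0.1576)
  (0,1): δ = 146.47°  ·
  (0,2): δ = 110.90°  ·
  (0,3): δ = 31.35°  ✓
  (0,4): δ = 18.79°  ✓
  (0,5): δ = 91.29°  ·
  (1,2): δ = 144.43°  ·
  (1,3): δ = 64.88°  ·
  (1,4): δ = 14.74°  ✓
  (1,5): δ = 57.76°  ·
  (2,3): δ = 100.45°  ·
  (2,4): δ = 50.32°  ·
  (2,5): δ = 22.18°  ✓
  (3,4): δ = 129.86°  ·
  (3,5): δ = 57.36°  ·
  (4,5): δ = 107.50°  ·
antipodal pairs: 4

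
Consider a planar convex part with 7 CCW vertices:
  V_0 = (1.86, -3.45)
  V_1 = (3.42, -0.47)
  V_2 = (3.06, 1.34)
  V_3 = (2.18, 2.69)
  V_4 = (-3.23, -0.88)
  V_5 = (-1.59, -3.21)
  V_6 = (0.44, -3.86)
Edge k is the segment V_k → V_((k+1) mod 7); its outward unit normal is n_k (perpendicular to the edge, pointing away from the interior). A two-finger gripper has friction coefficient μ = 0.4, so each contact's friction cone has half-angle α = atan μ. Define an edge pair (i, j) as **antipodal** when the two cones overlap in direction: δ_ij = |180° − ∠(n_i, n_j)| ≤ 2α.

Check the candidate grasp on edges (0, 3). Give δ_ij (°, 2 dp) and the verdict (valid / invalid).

α = atan 0.4 = 21.80°;  2α = 43.60°
edge 0: e_0 = (+1.56, +2.98);  n_0 = (+0.8859, -0.4638)
edge 3: e_3 = (-5.41, -3.57);  n_3 = (-0.5508, +0.8347)
∠(n_0, n_3) = 151.05°
δ = |180° − 151.05°| = 28.95°
28.95° ≤ 2α = 43.60°  →  valid

δ = 28.95°, valid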